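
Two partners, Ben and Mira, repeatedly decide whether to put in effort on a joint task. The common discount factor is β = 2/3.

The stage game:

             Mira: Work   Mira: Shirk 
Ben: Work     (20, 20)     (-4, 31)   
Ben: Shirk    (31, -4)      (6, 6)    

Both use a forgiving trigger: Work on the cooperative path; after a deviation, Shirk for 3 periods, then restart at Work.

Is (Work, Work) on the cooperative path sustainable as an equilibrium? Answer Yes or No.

IC: β+…+β^3 ≥ (31−20)/(20−6) = 11/14.
At β = 2/3: partial sum = 1.4074 ≥ 0.7857. Cooperation sustainable.

Yes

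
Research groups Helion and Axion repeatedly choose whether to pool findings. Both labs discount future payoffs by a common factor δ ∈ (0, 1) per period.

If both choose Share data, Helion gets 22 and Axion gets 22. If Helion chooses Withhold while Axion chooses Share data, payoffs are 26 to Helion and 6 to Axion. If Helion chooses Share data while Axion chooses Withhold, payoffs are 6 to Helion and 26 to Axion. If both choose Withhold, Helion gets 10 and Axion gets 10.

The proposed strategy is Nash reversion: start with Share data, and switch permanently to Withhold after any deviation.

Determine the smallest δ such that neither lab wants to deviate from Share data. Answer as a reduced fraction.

1/4

One-period gain from deviating is 26 − 22 = 4. The loss is 22 − 10 = 12 in every subsequent period, with present value 12·δ/(1−δ).
Deviation is unprofitable when 12·δ/(1−δ) ≥ 4, i.e. δ/(1−δ) ≥ 1/3.
Equivalently δ ≥ 4/(4+12) = 1/4.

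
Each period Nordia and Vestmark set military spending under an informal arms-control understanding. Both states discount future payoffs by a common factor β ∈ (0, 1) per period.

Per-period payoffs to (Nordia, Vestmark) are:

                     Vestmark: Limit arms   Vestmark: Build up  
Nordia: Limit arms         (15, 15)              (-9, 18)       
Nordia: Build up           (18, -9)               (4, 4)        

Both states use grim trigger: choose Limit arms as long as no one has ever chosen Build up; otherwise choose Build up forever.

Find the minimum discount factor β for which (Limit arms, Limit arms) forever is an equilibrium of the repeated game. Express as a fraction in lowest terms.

One-period gain from deviating is 18 − 15 = 3. The loss is 15 − 4 = 11 in every subsequent period, with present value 11·β/(1−β).
Deviation is unprofitable when 11·β/(1−β) ≥ 3, i.e. β/(1−β) ≥ 3/11.
Equivalently β ≥ 3/(3+11) = 3/14.

3/14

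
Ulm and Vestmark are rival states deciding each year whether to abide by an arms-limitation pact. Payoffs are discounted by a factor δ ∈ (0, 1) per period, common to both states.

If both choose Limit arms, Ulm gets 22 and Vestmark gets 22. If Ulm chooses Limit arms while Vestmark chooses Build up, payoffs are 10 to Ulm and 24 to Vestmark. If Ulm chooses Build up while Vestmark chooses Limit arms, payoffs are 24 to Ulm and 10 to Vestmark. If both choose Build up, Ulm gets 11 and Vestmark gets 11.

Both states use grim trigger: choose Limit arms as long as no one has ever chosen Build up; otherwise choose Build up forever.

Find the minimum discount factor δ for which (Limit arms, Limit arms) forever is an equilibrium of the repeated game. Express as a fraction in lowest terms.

Cooperation forever yields 22 each period: 22/(1−δ).
Deviating yields 24 once, then 11 forever: 24 + 11δ/(1−δ).
No profitable deviation requires 22/(1−δ) ≥ 24 + 11δ/(1−δ).
Multiplying by (1−δ): 22 ≥ 24(1−δ) + 11δ = 24 − 13δ.
So 13δ ≥ 2, i.e. δ ≥ 2/13.

2/13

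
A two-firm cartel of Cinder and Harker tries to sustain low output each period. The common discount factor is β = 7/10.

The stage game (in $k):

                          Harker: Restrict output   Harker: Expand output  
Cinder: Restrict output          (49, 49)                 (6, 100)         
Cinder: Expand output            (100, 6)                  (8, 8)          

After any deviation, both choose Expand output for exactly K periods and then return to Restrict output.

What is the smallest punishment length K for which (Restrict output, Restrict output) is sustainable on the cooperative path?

No profitable deviation requires (49−8)(β+…+β^K) ≥ 100−49, i.e. β+…+β^K ≥ 51/41 ≈ 1.2439.
With β = 7/10, the partial sums are K=1: 0.7000, K=2: 1.1900, K=3: 1.5330.
K = 3 is the first length at which the sum reaches 1.2439.

3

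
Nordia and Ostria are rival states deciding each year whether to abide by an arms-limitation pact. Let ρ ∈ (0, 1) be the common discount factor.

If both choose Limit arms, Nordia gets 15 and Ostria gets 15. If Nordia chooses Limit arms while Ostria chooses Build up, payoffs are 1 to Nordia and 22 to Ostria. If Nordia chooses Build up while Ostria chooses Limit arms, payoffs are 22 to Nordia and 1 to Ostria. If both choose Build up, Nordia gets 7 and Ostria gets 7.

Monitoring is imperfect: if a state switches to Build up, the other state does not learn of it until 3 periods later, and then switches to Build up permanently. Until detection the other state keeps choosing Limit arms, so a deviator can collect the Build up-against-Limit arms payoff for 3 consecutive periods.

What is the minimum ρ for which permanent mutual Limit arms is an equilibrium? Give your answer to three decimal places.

The best deviation is to choose Build up for all 3 undetected periods, earning 22 each, then 7 forever once detected.
Deviation value: 22(1−ρ^3)/(1−ρ) + 7ρ^3/(1−ρ); cooperation value: 15/(1−ρ).
IC: 15 ≥ 22(1−ρ^3) + 7ρ^3 = 22 − 15ρ^3.
So ρ^3 ≥ 7/15, giving ρ ≥ (7/15)^(1/3) ≈ 0.776.

0.776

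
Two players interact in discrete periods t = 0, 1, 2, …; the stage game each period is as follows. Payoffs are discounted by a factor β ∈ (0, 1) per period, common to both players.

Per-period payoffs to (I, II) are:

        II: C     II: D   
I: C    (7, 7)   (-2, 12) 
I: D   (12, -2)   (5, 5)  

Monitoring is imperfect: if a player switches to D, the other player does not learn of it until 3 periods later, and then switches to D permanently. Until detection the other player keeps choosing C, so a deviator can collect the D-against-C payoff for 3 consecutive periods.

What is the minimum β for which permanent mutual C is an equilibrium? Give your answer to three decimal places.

0.894

The best deviation is to choose D for all 3 undetected periods, earning 12 each, then 5 forever once detected.
Deviation value: 12(1−β^3)/(1−β) + 5β^3/(1−β); cooperation value: 7/(1−β).
IC: 7 ≥ 12(1−β^3) + 5β^3 = 12 − 7β^3.
So β^3 ≥ 5/7, giving β ≥ (5/7)^(1/3) ≈ 0.894.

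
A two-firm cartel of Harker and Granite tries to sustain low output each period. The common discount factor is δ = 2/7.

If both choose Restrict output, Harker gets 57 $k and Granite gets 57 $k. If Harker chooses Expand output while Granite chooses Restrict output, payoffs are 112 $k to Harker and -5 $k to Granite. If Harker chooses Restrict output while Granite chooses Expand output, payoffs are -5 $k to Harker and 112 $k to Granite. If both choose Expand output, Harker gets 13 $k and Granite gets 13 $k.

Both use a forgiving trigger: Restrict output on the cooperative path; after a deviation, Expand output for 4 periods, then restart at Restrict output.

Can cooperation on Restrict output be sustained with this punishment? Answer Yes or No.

No

IC: δ+…+δ^4 ≥ (112−57)/(57−13) = 5/4.
At δ = 2/7: partial sum = 0.3973 < 1.2500. Cooperation not sustainable.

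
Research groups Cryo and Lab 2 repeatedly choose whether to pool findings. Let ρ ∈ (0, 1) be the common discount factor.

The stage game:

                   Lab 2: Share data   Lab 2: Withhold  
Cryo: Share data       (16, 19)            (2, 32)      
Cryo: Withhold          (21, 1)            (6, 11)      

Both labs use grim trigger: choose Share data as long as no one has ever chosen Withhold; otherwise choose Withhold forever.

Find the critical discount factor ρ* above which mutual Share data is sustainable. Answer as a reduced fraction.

Cryo: cooperation gives 16 each period; deviation gives 21 once then 6 forever.
  16/(1−ρ) ≥ 21 + 6ρ/(1−ρ) ⇒ ρ ≥ 5/15 = 1/3.
Lab 2: cooperation gives 19 each period; deviation gives 32 once then 11 forever.
  ρ ≥ 13/21.
Both must hold, so the binding constraint is Lab 2's: ρ ≥ 13/21.

13/21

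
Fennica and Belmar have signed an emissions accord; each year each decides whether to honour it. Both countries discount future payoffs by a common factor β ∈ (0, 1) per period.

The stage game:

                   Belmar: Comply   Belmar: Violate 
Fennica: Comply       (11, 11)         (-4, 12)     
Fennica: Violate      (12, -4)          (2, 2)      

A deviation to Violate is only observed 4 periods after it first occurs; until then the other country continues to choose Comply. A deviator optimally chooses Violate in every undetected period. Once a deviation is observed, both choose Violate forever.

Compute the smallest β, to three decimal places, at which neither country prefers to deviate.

A deviator earns 12 for 4 periods, then 2 forever; cooperating earns 11 forever. Multiplying the IC by (1−β):
11 ≥ 12(1−β^4) + 2β^4, so 10·β^4 ≥ 1 and β^4 ≥ 1/10.
β ≥ (1/10)^(1/4) ≈ 0.562.

0.562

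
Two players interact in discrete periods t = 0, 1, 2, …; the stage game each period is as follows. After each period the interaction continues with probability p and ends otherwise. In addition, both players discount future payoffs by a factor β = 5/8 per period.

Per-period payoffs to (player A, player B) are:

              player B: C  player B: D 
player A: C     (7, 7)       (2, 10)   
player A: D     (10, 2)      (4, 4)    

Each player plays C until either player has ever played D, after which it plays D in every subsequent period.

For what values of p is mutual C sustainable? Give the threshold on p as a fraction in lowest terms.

4/5

Expected continuation weight on next period's payoff is β·p = 5/8·p, which plays the role of the discount factor.
Cooperation requires 5/8·p ≥ (10−7)/(10−4) = 1/2, hence p ≥ 4/5.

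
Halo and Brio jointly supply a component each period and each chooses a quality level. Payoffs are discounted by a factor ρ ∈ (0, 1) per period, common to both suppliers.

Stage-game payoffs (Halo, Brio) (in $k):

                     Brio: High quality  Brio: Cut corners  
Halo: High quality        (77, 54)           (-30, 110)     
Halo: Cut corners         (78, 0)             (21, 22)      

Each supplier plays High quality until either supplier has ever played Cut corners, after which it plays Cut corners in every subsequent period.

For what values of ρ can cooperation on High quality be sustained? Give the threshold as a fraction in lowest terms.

For Halo: deviation gain 78−77 = 1, per-period punishment loss 77−21 = 56. IC gives ρ ≥ 1/57.
For Brio: gain 56, loss 32 per period, so ρ ≥ 56/88 = 7/11.
The tighter constraint is Brio's, so cooperation needs ρ ≥ 7/11.

7/11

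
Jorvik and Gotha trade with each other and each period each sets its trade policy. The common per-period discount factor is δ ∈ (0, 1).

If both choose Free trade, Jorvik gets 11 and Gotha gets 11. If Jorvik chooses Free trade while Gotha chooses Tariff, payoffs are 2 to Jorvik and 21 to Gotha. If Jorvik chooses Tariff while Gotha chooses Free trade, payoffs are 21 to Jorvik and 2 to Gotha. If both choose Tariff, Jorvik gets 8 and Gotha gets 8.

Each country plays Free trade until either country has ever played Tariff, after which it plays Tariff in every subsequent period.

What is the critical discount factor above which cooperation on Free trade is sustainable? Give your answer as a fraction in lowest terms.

Under grim trigger the critical discount factor is (T−C)/(T−P) with T = 21, C = 11, P = 8.
δ* = (21−11)/(21−8) = 10/13.

10/13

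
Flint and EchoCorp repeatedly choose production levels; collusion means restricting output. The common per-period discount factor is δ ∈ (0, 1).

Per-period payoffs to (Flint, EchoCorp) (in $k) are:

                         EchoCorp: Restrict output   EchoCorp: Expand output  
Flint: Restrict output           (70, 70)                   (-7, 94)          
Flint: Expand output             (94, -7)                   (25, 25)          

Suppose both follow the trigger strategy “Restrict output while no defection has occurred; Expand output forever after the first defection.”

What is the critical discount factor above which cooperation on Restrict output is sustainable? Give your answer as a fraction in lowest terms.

One-period gain from deviating is 94 − 70 = 24. The loss is 70 − 25 = 45 in every subsequent period, with present value 45·δ/(1−δ).
Deviation is unprofitable when 45·δ/(1−δ) ≥ 24, i.e. δ/(1−δ) ≥ 8/15.
Equivalently δ ≥ 24/(24+45) = 8/23.

8/23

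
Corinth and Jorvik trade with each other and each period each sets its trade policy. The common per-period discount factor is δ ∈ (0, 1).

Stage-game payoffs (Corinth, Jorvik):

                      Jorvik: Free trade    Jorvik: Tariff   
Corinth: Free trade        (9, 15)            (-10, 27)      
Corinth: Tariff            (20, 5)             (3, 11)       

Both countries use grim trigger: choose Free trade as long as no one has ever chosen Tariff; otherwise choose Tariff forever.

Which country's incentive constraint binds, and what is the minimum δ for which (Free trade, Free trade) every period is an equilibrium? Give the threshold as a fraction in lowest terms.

For Corinth: deviation gain 20−9 = 11, per-period punishment loss 9−3 = 6. IC gives δ ≥ 11/17.
For Jorvik: gain 12, loss 4 per period, so δ ≥ 12/16 = 3/4.
The tighter constraint is Jorvik's, so cooperation needs δ ≥ 3/4.

Jorvik; δ ≥ 3/4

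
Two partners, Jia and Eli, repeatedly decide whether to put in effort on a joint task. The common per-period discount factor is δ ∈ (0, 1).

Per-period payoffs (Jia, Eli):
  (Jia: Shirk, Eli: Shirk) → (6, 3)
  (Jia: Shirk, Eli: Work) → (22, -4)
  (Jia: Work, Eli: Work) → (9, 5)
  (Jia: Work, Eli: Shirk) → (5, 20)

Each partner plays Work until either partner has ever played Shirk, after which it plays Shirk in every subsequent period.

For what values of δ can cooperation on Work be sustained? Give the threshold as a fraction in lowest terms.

15/17

For Jia: deviation gain 22−9 = 13, per-period punishment loss 9−6 = 3. IC gives δ ≥ 13/16.
For Eli: gain 15, loss 2 per period, so δ ≥ 15/17.
The tighter constraint is Eli's, so cooperation needs δ ≥ 15/17.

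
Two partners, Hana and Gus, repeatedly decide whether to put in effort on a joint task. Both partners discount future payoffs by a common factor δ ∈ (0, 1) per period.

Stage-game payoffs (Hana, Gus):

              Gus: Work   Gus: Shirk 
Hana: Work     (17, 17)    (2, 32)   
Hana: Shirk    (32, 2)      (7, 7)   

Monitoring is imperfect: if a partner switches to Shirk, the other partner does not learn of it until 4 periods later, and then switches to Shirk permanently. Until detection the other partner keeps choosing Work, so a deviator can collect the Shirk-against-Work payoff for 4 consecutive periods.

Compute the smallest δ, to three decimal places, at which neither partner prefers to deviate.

0.880

A deviator earns 32 for 4 periods, then 7 forever; cooperating earns 17 forever. Multiplying the IC by (1−δ):
17 ≥ 32(1−δ^4) + 7δ^4, so 25·δ^4 ≥ 15 and δ^4 ≥ 3/5.
δ ≥ (3/5)^(1/4) ≈ 0.880.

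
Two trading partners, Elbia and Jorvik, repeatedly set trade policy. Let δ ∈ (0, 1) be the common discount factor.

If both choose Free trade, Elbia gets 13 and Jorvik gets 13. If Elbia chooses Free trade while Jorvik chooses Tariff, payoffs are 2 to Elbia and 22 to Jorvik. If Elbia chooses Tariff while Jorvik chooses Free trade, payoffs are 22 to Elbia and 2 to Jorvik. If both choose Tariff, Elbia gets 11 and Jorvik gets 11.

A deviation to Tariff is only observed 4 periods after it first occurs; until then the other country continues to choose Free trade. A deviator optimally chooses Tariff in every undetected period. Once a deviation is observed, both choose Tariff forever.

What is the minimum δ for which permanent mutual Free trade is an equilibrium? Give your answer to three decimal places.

Deviating for the 4 undetected periods gains 22−13 = 9 per period over cooperation, then loses 13−11 = 2 per period forever once punishment starts.
Gain: 9(1 + δ + … + δ^3); loss: 2·δ^4/(1−δ).
No profitable deviation ⇔ 9(1−δ^4) ≤ 2·δ^4, i.e. δ^4 ≥ 9/(9+2) = 9/11.
Hence δ ≥ (9/11)^(1/4) ≈ 0.951.

0.951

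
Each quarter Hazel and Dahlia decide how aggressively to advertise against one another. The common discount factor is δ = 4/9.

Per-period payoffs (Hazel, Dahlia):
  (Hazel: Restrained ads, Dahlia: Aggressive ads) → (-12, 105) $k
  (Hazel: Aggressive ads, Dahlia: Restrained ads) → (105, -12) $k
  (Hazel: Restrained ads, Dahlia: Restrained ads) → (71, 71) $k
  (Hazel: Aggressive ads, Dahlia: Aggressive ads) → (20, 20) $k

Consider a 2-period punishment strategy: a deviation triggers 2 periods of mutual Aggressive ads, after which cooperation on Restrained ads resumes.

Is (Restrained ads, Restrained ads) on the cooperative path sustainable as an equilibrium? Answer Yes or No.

No

Comparing payoff streams over the 3 periods until play realigns: cooperate → 71(1+δ+…+δ^2); deviate → 105 + 20(δ+…+δ^2).
Cooperation is sustained iff (71−20)(δ+…+δ^2) ≥ 105−71.
δ+…+δ^2 = 4/9·(1−(4/9)^2)/(1−4/9) = 0.6420, and (105−71)/(71−20) = 0.6667.
0.6420 < 0.6667, so cooperation is not sustainable.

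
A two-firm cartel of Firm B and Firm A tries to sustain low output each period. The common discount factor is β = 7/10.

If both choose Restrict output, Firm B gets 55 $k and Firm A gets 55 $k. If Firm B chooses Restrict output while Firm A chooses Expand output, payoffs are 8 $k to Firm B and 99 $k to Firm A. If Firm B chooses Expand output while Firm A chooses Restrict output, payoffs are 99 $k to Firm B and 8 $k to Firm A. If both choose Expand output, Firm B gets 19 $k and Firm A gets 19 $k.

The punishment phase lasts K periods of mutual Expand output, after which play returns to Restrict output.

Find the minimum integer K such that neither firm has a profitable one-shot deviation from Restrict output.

Need Σ_{k=1}^{K} β^k ≥ (99−55)/(55−19) = 1.2222 at β = 7/10.
At K = 2 the sum is 1.1900 < 1.2222; at K = 3 it is 1.5330 ≥ 1.2222.
So the minimum punishment length is K = 3.

3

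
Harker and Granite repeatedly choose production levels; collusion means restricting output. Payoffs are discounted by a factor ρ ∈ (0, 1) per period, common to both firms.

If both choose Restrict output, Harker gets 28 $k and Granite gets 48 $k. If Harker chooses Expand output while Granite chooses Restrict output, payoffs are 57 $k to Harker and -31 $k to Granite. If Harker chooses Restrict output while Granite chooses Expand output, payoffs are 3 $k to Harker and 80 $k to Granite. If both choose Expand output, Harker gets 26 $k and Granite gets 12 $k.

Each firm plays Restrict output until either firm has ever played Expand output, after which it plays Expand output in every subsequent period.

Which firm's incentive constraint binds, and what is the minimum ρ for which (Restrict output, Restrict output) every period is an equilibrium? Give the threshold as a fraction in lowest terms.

For Harker: deviation gain 57−28 = 29, per-period punishment loss 28−26 = 2. IC gives ρ ≥ 29/31.
For Granite: gain 32, loss 36 per period, so ρ ≥ 32/68 = 8/17.
The tighter constraint is Harker's, so cooperation needs ρ ≥ 29/31.

Harker; ρ ≥ 29/31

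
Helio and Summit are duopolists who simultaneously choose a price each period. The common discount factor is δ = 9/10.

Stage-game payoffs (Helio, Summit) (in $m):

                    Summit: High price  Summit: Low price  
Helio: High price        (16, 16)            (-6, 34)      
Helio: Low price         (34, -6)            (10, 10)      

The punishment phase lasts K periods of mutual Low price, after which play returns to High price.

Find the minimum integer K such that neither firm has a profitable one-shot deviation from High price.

4

Need Σ_{k=1}^{K} δ^k ≥ (34−16)/(16−10) = 3.0000 at δ = 9/10.
At K = 3 the sum is 2.4390 < 3.0000; at K = 4 it is 3.0951 ≥ 3.0000.
So the minimum punishment length is K = 4.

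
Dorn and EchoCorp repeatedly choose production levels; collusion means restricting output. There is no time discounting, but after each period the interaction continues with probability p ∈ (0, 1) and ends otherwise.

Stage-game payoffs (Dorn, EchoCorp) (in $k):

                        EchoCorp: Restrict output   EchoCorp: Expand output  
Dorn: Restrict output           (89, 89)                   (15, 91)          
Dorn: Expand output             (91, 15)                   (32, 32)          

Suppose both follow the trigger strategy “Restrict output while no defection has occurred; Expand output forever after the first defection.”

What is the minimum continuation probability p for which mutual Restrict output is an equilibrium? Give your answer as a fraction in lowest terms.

2/59

With no time discounting, the continuation probability p plays the role of the discount factor.
Grim-trigger IC: 89/(1−p) ≥ 91 + 32p/(1−p) ⇒ p ≥ (91−89)/(91−32) = 2/59.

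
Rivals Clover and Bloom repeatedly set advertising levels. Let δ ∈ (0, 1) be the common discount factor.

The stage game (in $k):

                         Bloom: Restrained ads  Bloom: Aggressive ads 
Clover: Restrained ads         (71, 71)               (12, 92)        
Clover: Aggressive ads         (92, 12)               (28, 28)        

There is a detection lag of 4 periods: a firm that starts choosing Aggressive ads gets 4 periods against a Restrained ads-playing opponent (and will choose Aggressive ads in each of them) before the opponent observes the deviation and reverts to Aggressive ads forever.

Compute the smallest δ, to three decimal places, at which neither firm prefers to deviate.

0.757

Deviating for the 4 undetected periods gains 92−71 = 21 per period over cooperation, then loses 71−28 = 43 per period forever once punishment starts.
Gain: 21(1 + δ + … + δ^3); loss: 43·δ^4/(1−δ).
No profitable deviation ⇔ 21(1−δ^4) ≤ 43·δ^4, i.e. δ^4 ≥ 21/(21+43) = 21/64.
Hence δ ≥ (21/64)^(1/4) ≈ 0.757.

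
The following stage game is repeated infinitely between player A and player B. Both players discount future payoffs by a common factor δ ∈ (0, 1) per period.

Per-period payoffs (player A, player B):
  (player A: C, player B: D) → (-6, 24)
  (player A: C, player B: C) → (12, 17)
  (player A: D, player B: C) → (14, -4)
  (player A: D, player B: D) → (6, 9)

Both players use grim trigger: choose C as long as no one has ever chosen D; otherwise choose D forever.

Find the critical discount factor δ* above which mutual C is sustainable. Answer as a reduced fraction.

player A: cooperation gives 12 each period; deviation gives 14 once then 6 forever.
  12/(1−δ) ≥ 14 + 6δ/(1−δ) ⇒ δ ≥ 2/8 = 1/4.
player B: cooperation gives 17 each period; deviation gives 24 once then 9 forever.
  δ ≥ 7/15.
Both must hold, so the binding constraint is player B's: δ ≥ 7/15.

7/15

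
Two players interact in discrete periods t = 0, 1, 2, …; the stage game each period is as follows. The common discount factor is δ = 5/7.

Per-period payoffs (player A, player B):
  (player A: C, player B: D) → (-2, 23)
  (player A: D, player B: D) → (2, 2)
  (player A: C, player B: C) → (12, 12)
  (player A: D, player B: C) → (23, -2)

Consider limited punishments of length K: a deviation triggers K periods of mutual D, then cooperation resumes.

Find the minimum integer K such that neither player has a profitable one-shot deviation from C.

2

Need Σ_{k=1}^{K} δ^k ≥ (23−12)/(12−2) = 1.1000 at δ = 5/7.
At K = 1 the sum is 0.7143 < 1.1000; at K = 2 it is 1.2245 ≥ 1.1000.
So the minimum punishment length is K = 2.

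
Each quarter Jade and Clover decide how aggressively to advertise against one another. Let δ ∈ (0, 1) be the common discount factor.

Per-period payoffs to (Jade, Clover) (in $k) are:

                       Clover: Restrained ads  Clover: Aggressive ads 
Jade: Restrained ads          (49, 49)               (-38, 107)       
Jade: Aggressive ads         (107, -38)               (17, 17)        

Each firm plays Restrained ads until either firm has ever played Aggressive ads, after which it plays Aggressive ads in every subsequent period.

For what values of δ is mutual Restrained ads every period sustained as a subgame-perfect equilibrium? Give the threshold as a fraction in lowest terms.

29/45

Cooperation forever yields 49 each period: 49/(1−δ).
Deviating yields 107 once, then 17 forever: 107 + 17δ/(1−δ).
No profitable deviation requires 49/(1−δ) ≥ 107 + 17δ/(1−δ).
Multiplying by (1−δ): 49 ≥ 107(1−δ) + 17δ = 107 − 90δ.
So 90δ ≥ 58, i.e. δ ≥ 58/90 = 29/45.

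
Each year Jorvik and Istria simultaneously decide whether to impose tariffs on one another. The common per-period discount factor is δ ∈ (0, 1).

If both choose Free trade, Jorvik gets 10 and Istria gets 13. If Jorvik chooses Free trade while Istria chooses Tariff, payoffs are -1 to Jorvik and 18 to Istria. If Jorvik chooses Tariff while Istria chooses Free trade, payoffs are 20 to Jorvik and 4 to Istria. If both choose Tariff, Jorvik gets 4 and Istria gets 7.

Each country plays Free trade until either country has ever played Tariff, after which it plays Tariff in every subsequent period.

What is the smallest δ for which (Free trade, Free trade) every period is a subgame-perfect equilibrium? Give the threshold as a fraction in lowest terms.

5/8

Jorvik: cooperation gives 10 each period; deviation gives 20 once then 4 forever.
  10/(1−δ) ≥ 20 + 4δ/(1−δ) ⇒ δ ≥ 10/16 = 5/8.
Istria: cooperation gives 13 each period; deviation gives 18 once then 7 forever.
  δ ≥ 5/11.
Both must hold, so the binding constraint is Jorvik's: δ ≥ 5/8.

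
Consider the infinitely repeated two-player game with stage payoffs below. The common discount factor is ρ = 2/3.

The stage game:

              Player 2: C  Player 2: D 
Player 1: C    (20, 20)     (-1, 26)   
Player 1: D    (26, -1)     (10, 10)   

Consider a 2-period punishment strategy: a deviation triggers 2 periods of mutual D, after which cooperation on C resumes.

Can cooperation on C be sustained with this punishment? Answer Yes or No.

A one-shot deviation gives 26 now, then 10 for 2 periods, then back to 20.
Gain from deviating: (26−20) today; loss: (20−10) in each of the next 2 periods.
No-deviation condition: (20−10)(ρ+…+ρ^2) ≥ 26−20, i.e. ρ+…+ρ^2 ≥ 3/5.
At ρ = 2/3: ρ+…+ρ^2 = 1.1111 ≥ 0.6000.
So cooperation is sustainable.

Yes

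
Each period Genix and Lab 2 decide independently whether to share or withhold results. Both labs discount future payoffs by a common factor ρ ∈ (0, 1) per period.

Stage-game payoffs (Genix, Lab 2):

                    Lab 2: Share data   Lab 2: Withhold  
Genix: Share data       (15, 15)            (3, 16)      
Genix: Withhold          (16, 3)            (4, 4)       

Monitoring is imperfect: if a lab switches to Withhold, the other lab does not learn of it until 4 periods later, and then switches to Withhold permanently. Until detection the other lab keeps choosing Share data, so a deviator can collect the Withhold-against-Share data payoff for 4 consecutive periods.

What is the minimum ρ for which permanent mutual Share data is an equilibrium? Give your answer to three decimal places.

The best deviation is to choose Withhold for all 4 undetected periods, earning 16 each, then 4 forever once detected.
Deviation value: 16(1−ρ^4)/(1−ρ) + 4ρ^4/(1−ρ); cooperation value: 15/(1−ρ).
IC: 15 ≥ 16(1−ρ^4) + 4ρ^4 = 16 − 12ρ^4.
So ρ^4 ≥ 1/12, giving ρ ≥ (1/12)^(1/4) ≈ 0.537.

0.537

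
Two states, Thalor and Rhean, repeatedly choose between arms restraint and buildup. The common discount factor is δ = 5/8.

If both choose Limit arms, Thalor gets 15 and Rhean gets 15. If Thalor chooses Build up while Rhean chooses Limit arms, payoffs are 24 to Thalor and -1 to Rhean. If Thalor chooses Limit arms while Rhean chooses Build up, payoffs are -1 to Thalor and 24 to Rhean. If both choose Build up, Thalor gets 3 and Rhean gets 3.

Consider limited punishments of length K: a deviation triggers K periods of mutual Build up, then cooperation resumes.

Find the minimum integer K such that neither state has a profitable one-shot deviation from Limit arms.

2

Need Σ_{k=1}^{K} δ^k ≥ (24−15)/(15−3) = 0.7500 at δ = 5/8.
At K = 1 the sum is 0.6250 < 0.7500; at K = 2 it is 1.0156 ≥ 0.7500.
So the minimum punishment length is K = 2.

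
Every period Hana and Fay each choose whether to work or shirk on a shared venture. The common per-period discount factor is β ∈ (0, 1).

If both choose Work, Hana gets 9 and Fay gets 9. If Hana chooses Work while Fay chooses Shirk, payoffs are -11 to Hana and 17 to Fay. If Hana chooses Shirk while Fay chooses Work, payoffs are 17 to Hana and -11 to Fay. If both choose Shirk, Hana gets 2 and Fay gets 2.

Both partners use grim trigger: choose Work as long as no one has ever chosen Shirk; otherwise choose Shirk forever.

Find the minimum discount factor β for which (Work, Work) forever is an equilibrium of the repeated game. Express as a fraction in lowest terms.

Cooperation forever yields 9 each period: 9/(1−β).
Deviating yields 17 once, then 2 forever: 17 + 2β/(1−β).
No profitable deviation requires 9/(1−β) ≥ 17 + 2β/(1−β).
Multiplying by (1−β): 9 ≥ 17(1−β) + 2β = 17 − 15β.
So 15β ≥ 8, i.e. β ≥ 8/15.

8/15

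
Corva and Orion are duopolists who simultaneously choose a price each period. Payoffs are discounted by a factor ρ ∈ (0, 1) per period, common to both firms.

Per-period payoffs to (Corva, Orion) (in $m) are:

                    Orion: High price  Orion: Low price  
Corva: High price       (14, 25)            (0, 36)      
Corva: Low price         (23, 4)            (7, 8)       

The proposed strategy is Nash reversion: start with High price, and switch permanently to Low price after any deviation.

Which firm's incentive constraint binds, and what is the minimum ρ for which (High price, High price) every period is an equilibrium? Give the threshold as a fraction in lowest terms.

Corva; ρ ≥ 9/16

Corva's threshold: (23−14)/(23−7) = 9/16.
Orion's threshold: (36−25)/(36−8) = 11/28.
9/16 > 11/28, so Corva binds and ρ* = 9/16.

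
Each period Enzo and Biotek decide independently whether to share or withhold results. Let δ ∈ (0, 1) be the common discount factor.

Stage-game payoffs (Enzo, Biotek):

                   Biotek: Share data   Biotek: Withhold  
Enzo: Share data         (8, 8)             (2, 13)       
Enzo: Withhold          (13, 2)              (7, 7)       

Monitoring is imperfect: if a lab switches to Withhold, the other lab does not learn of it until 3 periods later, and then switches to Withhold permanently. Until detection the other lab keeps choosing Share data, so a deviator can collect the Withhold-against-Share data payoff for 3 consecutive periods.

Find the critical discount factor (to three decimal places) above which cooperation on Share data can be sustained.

A deviator earns 13 for 3 periods, then 7 forever; cooperating earns 8 forever. Multiplying the IC by (1−δ):
8 ≥ 13(1−δ^3) + 7δ^3, so 6·δ^3 ≥ 5 and δ^3 ≥ 5/6.
δ ≥ (5/6)^(1/3) ≈ 0.941.

0.941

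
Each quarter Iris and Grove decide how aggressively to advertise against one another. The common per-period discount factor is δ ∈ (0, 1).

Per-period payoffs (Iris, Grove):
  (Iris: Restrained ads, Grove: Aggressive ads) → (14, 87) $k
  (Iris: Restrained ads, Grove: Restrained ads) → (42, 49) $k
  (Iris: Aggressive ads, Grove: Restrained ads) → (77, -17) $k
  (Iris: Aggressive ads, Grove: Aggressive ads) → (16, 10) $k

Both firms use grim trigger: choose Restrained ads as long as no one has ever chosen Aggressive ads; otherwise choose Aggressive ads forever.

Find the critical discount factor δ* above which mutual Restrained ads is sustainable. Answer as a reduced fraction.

For Iris: deviation gain 77−42 = 35, per-period punishment loss 42−16 = 26. IC gives δ ≥ 35/61.
For Grove: gain 38, loss 39 per period, so δ ≥ 38/77.
The tighter constraint is Iris's, so cooperation needs δ ≥ 35/61.

35/61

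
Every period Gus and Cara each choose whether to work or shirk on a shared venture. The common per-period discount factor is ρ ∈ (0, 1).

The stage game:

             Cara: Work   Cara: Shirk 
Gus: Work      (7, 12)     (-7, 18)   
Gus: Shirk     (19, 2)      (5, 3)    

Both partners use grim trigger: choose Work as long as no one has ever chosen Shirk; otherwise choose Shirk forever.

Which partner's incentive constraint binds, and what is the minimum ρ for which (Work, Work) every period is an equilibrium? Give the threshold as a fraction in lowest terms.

Gus; ρ ≥ 6/7

Gus: cooperation gives 7 each period; deviation gives 19 once then 5 forever.
  7/(1−ρ) ≥ 19 + 5ρ/(1−ρ) ⇒ ρ ≥ 12/14 = 6/7.
Cara: cooperation gives 12 each period; deviation gives 18 once then 3 forever.
  ρ ≥ 6/15 = 2/5.
Both must hold, so the binding constraint is Gus's: ρ ≥ 6/7.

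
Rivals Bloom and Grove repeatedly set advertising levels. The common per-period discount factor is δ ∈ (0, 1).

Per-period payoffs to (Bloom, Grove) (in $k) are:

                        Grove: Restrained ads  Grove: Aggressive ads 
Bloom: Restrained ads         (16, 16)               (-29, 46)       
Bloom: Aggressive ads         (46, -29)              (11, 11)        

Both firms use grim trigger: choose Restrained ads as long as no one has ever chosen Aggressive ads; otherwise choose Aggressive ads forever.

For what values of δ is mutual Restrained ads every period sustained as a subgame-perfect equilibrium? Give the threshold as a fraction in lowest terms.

6/7

One-period gain from deviating is 46 − 16 = 30. The loss is 16 − 11 = 5 in every subsequent period, with present value 5·δ/(1−δ).
Deviation is unprofitable when 5·δ/(1−δ) ≥ 30, i.e. δ/(1−δ) ≥ 6.
Equivalently δ ≥ 30/(30+5) = 6/7.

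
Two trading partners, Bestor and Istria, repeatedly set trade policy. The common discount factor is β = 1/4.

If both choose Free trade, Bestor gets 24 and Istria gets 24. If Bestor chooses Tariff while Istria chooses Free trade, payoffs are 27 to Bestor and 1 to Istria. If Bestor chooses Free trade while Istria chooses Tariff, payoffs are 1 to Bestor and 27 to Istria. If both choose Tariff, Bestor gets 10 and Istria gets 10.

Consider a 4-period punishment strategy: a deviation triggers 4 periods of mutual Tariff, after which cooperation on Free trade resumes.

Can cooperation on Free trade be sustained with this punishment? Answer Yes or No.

Yes

IC: β+…+β^4 ≥ (27−24)/(24−10) = 3/14.
At β = 1/4: partial sum = 0.3320 ≥ 0.2143. Cooperation sustainable.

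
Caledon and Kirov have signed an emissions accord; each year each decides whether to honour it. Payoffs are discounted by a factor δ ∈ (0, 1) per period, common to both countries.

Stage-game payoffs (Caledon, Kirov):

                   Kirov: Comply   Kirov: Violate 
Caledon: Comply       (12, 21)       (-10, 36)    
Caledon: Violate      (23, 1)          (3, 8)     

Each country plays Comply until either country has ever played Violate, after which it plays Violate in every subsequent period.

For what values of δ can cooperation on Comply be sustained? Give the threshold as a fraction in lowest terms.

11/20

Caledon's threshold: (23−12)/(23−3) = 11/20.
Kirov's threshold: (36−21)/(36−8) = 15/28.
11/20 > 15/28, so Caledon binds and δ* = 11/20.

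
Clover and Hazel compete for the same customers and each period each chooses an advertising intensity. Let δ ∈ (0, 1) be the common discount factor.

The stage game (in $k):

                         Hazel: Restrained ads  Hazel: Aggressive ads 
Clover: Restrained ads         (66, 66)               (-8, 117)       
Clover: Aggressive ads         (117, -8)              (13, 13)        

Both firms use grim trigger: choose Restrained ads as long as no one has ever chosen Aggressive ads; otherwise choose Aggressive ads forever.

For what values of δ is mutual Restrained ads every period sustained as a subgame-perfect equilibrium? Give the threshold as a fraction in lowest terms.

51/104

One-period gain from deviating is 117 − 66 = 51. The loss is 66 − 13 = 53 in every subsequent period, with present value 53·δ/(1−δ).
Deviation is unprofitable when 53·δ/(1−δ) ≥ 51, i.e. δ/(1−δ) ≥ 51/53.
Equivalently δ ≥ 51/(51+53) = 51/104.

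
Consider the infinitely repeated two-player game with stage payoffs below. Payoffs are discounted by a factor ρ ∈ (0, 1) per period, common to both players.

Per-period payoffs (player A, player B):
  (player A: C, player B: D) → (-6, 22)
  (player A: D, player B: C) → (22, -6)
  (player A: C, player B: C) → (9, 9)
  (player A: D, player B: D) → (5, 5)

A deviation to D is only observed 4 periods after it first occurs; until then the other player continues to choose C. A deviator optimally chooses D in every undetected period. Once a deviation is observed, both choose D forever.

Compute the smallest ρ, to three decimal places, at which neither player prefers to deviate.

0.935

A deviator earns 22 for 4 periods, then 5 forever; cooperating earns 9 forever. Multiplying the IC by (1−ρ):
9 ≥ 22(1−ρ^4) + 5ρ^4, so 17·ρ^4 ≥ 13 and ρ^4 ≥ 13/17.
ρ ≥ (13/17)^(1/4) ≈ 0.935.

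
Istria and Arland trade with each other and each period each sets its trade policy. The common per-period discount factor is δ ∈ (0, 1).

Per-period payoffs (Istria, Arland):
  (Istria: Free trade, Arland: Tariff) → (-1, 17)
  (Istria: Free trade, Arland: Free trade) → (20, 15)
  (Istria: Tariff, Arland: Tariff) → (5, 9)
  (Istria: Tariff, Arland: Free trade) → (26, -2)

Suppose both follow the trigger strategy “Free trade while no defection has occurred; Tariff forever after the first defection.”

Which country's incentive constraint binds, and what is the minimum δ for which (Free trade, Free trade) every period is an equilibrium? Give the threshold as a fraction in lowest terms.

Istria's threshold: (26−20)/(26−5) = 2/7.
Arland's threshold: (17−15)/(17−9) = 1/4.
2/7 > 1/4, so Istria binds and δ* = 2/7.

Istria; δ ≥ 2/7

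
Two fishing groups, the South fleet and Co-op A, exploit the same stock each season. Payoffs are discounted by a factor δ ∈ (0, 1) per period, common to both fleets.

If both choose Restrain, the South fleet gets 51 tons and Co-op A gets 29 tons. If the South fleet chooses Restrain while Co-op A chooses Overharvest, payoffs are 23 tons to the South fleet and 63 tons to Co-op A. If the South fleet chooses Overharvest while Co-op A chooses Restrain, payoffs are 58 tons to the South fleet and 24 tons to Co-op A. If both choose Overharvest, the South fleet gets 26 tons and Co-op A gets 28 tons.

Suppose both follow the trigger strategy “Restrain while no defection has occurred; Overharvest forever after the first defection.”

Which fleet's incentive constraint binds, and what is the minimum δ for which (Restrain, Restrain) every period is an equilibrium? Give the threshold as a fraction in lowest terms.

the South fleet's threshold: (58−51)/(58−26) = 7/32.
Co-op A's threshold: (63−29)/(63−28) = 34/35.
7/32 < 34/35, so Co-op A binds and δ* = 34/35.

Co-op A; δ ≥ 34/35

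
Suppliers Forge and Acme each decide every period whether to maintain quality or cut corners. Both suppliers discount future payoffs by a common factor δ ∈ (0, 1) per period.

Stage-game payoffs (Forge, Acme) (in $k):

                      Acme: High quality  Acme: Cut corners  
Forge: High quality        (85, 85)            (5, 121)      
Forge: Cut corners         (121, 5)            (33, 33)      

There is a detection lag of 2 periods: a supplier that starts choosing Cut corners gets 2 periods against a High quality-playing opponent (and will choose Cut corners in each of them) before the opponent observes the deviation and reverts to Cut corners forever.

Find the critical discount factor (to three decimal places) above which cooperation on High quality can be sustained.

Deviating for the 2 undetected periods gains 121−85 = 36 per period over cooperation, then loses 85−33 = 52 per period forever once punishment starts.
Gain: 36(1 + δ + … + δ^1); loss: 52·δ^2/(1−δ).
No profitable deviation ⇔ 36(1−δ^2) ≤ 52·δ^2, i.e. δ^2 ≥ 36/(36+52) = 9/22.
Hence δ ≥ (9/22)^(1/2) ≈ 0.640.

0.640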